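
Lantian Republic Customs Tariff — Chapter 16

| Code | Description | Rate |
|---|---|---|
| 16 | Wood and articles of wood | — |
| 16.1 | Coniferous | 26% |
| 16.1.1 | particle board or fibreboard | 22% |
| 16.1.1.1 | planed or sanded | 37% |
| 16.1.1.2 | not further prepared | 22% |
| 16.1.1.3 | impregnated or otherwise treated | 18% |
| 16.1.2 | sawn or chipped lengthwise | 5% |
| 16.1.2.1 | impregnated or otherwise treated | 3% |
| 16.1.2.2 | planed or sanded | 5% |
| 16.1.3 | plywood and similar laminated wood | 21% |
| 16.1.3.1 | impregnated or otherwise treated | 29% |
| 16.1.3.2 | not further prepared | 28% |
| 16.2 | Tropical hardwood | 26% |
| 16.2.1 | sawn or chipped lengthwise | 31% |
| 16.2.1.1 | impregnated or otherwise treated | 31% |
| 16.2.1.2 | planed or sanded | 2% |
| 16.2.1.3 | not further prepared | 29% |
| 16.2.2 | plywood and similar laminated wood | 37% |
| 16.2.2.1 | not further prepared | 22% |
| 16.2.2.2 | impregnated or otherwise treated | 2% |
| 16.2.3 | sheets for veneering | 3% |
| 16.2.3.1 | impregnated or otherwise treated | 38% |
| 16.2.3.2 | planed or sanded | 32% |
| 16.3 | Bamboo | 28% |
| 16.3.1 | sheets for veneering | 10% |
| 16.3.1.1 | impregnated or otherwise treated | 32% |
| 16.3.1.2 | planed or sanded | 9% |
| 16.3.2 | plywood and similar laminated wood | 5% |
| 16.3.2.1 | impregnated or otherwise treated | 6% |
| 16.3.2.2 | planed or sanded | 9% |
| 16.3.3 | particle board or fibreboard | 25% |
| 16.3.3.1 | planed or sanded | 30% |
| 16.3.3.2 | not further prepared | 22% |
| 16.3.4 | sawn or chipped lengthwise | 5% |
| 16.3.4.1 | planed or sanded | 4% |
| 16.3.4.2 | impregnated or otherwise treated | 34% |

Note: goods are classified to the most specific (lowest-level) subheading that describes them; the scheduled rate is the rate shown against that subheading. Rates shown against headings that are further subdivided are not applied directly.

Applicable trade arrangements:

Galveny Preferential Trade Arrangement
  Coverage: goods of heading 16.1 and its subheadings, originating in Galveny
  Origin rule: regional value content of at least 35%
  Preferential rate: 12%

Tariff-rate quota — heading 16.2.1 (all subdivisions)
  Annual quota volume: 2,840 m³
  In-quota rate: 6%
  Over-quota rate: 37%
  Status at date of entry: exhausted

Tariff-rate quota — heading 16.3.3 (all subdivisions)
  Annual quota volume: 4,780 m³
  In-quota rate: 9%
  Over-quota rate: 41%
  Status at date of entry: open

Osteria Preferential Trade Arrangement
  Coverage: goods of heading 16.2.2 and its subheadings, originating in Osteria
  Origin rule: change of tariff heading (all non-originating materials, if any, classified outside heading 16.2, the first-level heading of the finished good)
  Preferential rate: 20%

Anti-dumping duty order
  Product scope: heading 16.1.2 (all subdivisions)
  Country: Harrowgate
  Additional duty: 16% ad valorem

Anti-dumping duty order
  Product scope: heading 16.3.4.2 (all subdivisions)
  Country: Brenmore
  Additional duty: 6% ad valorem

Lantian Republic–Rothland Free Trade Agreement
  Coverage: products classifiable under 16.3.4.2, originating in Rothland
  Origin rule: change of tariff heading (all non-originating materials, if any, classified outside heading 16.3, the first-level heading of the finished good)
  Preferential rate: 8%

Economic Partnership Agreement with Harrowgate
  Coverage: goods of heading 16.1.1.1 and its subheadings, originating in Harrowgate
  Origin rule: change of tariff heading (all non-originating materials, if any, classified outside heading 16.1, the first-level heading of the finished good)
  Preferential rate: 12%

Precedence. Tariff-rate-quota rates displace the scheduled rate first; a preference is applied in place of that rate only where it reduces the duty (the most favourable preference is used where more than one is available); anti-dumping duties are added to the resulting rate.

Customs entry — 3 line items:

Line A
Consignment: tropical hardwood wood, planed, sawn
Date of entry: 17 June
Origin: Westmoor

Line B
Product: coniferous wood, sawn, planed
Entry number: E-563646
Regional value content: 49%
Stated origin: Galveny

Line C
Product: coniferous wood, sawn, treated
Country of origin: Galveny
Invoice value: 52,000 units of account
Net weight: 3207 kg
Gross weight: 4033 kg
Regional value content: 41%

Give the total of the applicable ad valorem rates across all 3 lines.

Line A: tropical hardwood → 16.2; sawn → 16.2.1; planed → 16.2.1.2. Scheduled 2%. quota on 16.2.1 exhausted → over-quota 37%. → 37%.
Line B: coniferous → 16.1; sawn → 16.1.2; planed → 16.1.2.2. Scheduled 5%. Galveny agreement on 16.1: RVC ≥ 35% → 12% available; preference 12% not lower than 5% → no reduction. → 5%.
Line C: coniferous → 16.1; sawn → 16.1.2; treated → 16.1.2.1. Scheduled 3%. Galveny agreement on 16.1: RVC ≥ 35% → 12% available; preference 12% not lower than 3% → no reduction. → 3%.
Sum: 37% + 5% + 3% = 45%.

45%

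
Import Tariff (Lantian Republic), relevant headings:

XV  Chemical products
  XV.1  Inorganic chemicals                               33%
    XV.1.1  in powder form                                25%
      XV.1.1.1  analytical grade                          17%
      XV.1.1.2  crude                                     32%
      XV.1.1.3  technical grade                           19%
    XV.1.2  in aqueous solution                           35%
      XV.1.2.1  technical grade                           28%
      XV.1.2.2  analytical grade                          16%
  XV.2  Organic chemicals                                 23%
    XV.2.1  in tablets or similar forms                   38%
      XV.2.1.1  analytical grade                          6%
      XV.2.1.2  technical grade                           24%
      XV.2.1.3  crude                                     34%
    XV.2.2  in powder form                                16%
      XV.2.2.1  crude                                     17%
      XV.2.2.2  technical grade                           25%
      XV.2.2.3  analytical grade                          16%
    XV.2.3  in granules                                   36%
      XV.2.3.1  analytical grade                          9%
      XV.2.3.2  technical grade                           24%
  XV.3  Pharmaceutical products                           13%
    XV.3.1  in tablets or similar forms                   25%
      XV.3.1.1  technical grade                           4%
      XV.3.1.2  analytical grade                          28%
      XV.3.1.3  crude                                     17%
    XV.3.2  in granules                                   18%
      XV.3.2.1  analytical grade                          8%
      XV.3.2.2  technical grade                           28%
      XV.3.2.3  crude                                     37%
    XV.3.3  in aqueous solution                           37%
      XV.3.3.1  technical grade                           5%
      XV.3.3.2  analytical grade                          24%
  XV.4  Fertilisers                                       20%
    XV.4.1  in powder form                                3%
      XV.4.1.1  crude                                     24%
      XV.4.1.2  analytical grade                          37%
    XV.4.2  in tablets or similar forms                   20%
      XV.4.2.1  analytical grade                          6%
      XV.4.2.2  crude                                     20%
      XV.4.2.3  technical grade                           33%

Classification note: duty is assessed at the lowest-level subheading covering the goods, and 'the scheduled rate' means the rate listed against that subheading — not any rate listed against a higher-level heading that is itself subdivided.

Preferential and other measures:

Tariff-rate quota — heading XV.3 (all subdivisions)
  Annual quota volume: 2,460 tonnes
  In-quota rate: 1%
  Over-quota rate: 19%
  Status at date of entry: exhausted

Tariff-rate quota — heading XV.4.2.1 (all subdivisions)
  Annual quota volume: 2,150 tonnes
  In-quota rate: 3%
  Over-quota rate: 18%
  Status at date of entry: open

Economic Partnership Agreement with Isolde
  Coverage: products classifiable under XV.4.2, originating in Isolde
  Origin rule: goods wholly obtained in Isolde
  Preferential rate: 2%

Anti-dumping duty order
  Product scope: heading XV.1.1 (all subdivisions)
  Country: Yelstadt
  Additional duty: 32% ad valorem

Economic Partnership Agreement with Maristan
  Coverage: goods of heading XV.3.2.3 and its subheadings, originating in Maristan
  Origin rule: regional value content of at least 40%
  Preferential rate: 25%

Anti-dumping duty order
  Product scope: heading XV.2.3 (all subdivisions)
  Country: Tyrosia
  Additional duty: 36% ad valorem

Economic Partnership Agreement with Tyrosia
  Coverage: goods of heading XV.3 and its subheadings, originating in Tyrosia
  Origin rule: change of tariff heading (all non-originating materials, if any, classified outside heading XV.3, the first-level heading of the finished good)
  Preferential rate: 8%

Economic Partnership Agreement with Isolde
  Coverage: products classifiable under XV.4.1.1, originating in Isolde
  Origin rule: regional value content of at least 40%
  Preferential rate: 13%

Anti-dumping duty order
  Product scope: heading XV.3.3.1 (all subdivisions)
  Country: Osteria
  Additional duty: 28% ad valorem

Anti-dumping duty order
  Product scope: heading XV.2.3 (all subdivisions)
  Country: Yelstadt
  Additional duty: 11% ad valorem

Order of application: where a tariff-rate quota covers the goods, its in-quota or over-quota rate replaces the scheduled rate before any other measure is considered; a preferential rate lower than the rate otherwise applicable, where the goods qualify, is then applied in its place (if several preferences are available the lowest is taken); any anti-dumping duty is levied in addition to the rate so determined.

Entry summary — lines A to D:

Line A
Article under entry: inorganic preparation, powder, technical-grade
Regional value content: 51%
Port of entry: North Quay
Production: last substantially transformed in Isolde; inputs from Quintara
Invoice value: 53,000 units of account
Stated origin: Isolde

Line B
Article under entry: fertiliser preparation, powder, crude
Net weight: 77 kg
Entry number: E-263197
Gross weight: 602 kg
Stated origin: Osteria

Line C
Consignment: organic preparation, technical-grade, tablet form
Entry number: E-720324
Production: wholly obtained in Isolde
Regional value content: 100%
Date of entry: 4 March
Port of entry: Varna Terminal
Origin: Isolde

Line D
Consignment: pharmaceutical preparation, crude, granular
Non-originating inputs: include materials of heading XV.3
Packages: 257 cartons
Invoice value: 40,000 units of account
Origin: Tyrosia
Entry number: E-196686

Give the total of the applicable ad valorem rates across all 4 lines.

86%

Line A: inorganic → XV.1; powder → XV.1.1; technical-grade → XV.1.1.3. Scheduled 19%. Isolde agreement on XV.4.2: XV.1.1.3 not covered; Isolde agreement on XV.4.1.1: XV.1.1.3 not covered. → 19%.
Line B: fertiliser → XV.4; powder → XV.4.1; crude → XV.4.1.1. Scheduled 24%. No special measure applies. → 24%.
Line C: organic → XV.2; tablet form → XV.2.1; technical-grade → XV.2.1.2. Scheduled 24%. Isolde agreement on XV.4.2: XV.2.1.2 not covered; Isolde agreement on XV.4.1.1: XV.2.1.2 not covered. → 24%.
Line D: pharmaceutical → XV.3; granular → XV.3.2; crude → XV.3.2.3. Scheduled 37%. quota on XV.3 exhausted → over-quota 19%; Tyrosia agreement on XV.3: CTH not met. → 19%.
Sum: 19% + 24% + 24% + 19% = 86%.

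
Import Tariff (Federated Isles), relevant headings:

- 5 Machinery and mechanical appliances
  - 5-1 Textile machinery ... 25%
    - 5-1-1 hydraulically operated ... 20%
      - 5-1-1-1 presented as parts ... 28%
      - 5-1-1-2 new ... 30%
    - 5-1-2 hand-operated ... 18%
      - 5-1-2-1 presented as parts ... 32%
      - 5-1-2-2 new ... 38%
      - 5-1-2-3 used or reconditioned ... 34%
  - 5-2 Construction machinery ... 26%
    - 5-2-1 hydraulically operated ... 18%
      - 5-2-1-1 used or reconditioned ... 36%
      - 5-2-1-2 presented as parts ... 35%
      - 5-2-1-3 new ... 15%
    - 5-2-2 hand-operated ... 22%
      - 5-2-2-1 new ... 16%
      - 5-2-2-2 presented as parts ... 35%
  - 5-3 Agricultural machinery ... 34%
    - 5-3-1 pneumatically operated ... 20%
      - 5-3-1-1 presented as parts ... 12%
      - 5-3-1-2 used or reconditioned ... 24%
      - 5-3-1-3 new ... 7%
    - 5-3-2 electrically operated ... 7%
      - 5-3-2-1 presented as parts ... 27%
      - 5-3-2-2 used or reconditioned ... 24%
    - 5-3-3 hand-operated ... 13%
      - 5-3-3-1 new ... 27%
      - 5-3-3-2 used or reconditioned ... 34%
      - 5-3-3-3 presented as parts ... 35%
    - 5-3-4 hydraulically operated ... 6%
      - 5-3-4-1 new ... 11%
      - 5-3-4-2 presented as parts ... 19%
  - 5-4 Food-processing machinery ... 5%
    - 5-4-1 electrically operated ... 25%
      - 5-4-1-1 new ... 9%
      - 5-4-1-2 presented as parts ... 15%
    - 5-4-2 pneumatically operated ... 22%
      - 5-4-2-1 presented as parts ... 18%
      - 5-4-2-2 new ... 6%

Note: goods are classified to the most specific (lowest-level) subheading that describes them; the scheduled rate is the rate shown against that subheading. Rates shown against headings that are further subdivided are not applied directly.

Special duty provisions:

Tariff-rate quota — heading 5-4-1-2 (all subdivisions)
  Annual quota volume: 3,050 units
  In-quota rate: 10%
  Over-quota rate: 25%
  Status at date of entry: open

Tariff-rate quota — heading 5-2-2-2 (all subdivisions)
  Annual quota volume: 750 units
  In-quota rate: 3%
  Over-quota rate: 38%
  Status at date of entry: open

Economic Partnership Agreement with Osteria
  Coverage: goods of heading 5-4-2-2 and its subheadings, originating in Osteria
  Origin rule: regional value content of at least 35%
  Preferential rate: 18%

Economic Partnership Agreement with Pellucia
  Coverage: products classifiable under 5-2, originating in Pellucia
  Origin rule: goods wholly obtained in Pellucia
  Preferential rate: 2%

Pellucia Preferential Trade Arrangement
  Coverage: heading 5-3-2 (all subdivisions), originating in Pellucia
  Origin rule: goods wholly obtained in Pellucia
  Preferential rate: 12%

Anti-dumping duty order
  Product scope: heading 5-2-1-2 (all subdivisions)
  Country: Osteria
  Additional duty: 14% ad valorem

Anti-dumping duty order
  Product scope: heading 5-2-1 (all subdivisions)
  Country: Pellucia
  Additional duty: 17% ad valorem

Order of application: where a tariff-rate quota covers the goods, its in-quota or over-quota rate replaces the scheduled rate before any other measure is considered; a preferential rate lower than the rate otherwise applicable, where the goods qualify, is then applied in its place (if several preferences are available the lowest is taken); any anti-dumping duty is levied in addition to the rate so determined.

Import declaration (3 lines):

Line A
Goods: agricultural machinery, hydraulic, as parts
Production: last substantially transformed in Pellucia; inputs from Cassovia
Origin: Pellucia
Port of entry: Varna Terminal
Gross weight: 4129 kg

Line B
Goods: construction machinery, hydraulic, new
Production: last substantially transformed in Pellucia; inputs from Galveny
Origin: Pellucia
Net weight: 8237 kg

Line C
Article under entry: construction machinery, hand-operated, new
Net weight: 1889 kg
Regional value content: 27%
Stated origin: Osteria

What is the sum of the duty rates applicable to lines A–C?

Line A: agricultural → 5-3; hydraulic → 5-3-4; as parts → 5-3-4-2. Scheduled 19%. Pellucia agreement on 5-2: 5-3-4-2 not covered; Pellucia agreement on 5-3-2: 5-3-4-2 not covered. → 19%.
Line B: construction → 5-2; hydraulic → 5-2-1; new → 5-2-1-3. Scheduled 15%. Pellucia agreement on 5-2: not wholly obtained; Pellucia agreement on 5-3-2: 5-2-1-3 not covered; anti-dumping (Pellucia, 5-2-1): +17%; total 15% + 17% = 32%. → 32%.
Line C: construction → 5-2; hand-operated → 5-2-2; new → 5-2-2-1. Scheduled 16%. Osteria agreement on 5-4-2-2: 5-2-2-1 not covered. → 16%.
Sum: 19% + 32% + 16% = 67%.

67%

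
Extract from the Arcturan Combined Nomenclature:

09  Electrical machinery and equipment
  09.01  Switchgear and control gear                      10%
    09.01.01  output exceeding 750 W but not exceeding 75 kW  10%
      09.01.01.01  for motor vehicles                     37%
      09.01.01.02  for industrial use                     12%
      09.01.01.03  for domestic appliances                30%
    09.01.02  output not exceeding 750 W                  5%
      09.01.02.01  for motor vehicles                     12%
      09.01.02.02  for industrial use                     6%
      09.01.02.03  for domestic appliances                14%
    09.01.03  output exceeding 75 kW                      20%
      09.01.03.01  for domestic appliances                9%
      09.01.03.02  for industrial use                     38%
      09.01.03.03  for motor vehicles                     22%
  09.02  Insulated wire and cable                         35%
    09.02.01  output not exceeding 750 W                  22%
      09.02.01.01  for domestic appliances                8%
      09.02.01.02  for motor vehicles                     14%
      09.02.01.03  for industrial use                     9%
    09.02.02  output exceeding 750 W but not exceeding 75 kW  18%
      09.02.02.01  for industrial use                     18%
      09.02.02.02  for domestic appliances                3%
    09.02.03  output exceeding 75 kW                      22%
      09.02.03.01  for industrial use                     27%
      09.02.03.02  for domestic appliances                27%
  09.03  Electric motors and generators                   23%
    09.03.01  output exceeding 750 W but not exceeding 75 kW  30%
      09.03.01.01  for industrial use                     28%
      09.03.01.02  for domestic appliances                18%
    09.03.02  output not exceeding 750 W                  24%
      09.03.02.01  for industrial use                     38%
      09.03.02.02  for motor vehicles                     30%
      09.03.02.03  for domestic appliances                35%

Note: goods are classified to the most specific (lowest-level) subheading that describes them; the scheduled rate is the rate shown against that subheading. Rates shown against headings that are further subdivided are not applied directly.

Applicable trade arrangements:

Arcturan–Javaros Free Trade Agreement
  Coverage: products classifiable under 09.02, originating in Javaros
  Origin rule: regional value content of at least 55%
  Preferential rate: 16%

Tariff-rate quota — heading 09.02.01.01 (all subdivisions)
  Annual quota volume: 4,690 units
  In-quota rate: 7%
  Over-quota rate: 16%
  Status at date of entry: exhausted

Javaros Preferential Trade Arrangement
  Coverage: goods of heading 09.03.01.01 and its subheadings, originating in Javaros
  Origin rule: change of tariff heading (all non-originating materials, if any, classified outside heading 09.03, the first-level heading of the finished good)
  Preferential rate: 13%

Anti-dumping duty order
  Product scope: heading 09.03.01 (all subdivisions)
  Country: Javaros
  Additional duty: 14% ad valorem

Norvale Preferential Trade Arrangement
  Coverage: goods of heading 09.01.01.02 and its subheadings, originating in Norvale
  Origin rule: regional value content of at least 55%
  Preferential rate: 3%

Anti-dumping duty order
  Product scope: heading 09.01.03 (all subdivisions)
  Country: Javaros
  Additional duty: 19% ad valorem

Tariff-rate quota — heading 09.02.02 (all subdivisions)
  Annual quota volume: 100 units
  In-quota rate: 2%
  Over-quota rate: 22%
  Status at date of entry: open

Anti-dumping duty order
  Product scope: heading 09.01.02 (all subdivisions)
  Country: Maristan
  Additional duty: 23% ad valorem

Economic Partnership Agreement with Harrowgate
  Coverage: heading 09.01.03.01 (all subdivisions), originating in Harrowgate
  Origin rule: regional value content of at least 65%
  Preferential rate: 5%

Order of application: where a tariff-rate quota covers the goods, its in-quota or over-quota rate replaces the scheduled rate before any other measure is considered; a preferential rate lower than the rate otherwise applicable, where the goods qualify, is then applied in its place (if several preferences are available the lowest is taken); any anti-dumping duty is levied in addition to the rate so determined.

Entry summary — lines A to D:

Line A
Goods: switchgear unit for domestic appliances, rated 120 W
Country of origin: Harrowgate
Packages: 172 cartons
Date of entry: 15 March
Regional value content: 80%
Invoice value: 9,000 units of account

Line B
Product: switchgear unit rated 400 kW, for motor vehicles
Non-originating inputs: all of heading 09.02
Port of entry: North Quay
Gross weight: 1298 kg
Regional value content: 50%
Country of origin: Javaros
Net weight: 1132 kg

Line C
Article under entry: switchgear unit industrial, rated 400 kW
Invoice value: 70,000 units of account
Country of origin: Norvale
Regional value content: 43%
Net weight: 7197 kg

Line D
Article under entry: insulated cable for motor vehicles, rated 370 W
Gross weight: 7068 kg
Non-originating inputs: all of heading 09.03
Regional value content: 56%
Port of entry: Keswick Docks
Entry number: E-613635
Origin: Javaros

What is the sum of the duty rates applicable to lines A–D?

Line A: switchgear unit → 09.01; rated 120 W → 09.01.02; for domestic appliances → 09.01.02.03. Scheduled 14%. Harrowgate agreement on 09.01.03.01: 09.01.02.03 not covered. → 14%.
Line B: switchgear unit → 09.01; rated 400 kW → 09.01.03; for motor vehicles → 09.01.03.03. Scheduled 22%. Javaros agreement on 09.02: 09.01.03.03 not covered; Javaros agreement on 09.03.01.01: 09.01.03.03 not covered; anti-dumping (Javaros, 09.01.03): +19%; total 22% + 19% = 41%. → 41%.
Line C: switchgear unit → 09.01; rated 400 kW → 09.01.03; industrial → 09.01.03.02. Scheduled 38%. Norvale agreement on 09.01.01.02: 09.01.03.02 not covered. → 38%.
Line D: insulated cable → 09.02; rated 370 W → 09.02.01; for motor vehicles → 09.02.01.02. Scheduled 14%. Javaros agreement on 09.02: RVC ≥ 55% → 16% available; Javaros agreement on 09.03.01.01: 09.02.01.02 not covered; preference 16% not lower than 14% → no reduction. → 14%.
Sum: 14% + 41% + 38% + 14% = 107%.

107%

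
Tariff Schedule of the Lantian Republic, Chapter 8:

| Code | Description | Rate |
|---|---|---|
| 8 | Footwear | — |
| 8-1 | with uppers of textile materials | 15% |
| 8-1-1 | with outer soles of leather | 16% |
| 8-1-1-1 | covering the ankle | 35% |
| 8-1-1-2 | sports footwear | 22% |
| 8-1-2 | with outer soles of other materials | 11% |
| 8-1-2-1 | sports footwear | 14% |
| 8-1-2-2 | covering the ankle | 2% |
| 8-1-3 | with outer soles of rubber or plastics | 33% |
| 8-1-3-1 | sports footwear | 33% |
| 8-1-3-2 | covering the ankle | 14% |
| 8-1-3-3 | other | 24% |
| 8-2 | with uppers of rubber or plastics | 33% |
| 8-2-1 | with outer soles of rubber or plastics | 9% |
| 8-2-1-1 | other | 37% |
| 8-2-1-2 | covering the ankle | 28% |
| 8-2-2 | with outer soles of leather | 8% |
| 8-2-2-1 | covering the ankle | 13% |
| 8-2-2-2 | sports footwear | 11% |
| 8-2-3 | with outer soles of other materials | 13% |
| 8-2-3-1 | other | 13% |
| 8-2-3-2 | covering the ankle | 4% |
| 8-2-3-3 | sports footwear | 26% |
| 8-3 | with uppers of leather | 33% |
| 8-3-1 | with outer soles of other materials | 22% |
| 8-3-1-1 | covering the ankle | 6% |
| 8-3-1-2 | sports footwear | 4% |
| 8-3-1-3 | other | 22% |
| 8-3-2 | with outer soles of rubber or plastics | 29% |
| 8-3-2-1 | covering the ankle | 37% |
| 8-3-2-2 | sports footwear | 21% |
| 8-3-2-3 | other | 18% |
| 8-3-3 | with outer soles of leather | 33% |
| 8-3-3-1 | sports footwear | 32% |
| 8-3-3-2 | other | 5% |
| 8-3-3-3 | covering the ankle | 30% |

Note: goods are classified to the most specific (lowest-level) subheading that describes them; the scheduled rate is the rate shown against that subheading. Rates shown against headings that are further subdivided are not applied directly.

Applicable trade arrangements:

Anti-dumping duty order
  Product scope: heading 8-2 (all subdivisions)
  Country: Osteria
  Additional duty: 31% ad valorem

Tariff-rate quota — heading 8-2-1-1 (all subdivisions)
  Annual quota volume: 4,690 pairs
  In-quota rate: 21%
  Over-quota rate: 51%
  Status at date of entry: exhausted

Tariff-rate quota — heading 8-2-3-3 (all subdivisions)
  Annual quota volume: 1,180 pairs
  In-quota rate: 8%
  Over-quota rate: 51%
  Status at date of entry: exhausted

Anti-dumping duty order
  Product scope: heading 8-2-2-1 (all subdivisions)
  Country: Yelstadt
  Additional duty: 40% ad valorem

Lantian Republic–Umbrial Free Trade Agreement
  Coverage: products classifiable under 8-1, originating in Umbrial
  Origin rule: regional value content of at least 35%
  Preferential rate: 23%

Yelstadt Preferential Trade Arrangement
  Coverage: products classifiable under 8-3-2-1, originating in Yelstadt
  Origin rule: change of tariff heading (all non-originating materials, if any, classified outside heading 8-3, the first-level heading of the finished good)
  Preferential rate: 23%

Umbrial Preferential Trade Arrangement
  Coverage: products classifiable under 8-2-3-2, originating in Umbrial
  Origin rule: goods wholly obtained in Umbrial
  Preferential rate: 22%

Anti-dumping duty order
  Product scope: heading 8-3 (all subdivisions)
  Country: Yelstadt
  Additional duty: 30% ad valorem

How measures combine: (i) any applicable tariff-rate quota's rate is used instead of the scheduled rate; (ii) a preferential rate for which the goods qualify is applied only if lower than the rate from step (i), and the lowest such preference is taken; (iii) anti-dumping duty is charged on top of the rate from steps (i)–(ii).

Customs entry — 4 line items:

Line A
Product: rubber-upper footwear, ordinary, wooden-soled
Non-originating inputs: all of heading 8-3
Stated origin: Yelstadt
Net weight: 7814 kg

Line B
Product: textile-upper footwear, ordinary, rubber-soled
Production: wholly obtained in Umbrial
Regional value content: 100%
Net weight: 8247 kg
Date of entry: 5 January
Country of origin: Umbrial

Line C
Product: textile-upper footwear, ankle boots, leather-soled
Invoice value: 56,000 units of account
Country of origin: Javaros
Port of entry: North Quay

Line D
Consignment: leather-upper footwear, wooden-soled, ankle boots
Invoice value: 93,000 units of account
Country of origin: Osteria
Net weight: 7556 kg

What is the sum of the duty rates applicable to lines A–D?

Line A: rubber-upper → 8-2; wooden-soled → 8-2-3; ordinary → 8-2-3-1. Scheduled 13%. Yelstadt agreement on 8-3-2-1: 8-2-3-1 not covered. → 13%.
Line B: textile-upper → 8-1; rubber-soled → 8-1-3; ordinary → 8-1-3-3. Scheduled 24%. Umbrial agreement on 8-1: RVC ≥ 35% → 23% available; Umbrial agreement on 8-2-3-2: 8-1-3-3 not covered; preferential 23%. → 23%.
Line C: textile-upper → 8-1; leather-soled → 8-1-1; ankle boots → 8-1-1-1. Scheduled 35%. No special measure applies. → 35%.
Line D: leather-upper → 8-3; wooden-soled → 8-3-1; ankle boots → 8-3-1-1. Scheduled 6%. No special measure applies. → 6%.
Sum: 13% + 23% + 35% + 6% = 77%.

77%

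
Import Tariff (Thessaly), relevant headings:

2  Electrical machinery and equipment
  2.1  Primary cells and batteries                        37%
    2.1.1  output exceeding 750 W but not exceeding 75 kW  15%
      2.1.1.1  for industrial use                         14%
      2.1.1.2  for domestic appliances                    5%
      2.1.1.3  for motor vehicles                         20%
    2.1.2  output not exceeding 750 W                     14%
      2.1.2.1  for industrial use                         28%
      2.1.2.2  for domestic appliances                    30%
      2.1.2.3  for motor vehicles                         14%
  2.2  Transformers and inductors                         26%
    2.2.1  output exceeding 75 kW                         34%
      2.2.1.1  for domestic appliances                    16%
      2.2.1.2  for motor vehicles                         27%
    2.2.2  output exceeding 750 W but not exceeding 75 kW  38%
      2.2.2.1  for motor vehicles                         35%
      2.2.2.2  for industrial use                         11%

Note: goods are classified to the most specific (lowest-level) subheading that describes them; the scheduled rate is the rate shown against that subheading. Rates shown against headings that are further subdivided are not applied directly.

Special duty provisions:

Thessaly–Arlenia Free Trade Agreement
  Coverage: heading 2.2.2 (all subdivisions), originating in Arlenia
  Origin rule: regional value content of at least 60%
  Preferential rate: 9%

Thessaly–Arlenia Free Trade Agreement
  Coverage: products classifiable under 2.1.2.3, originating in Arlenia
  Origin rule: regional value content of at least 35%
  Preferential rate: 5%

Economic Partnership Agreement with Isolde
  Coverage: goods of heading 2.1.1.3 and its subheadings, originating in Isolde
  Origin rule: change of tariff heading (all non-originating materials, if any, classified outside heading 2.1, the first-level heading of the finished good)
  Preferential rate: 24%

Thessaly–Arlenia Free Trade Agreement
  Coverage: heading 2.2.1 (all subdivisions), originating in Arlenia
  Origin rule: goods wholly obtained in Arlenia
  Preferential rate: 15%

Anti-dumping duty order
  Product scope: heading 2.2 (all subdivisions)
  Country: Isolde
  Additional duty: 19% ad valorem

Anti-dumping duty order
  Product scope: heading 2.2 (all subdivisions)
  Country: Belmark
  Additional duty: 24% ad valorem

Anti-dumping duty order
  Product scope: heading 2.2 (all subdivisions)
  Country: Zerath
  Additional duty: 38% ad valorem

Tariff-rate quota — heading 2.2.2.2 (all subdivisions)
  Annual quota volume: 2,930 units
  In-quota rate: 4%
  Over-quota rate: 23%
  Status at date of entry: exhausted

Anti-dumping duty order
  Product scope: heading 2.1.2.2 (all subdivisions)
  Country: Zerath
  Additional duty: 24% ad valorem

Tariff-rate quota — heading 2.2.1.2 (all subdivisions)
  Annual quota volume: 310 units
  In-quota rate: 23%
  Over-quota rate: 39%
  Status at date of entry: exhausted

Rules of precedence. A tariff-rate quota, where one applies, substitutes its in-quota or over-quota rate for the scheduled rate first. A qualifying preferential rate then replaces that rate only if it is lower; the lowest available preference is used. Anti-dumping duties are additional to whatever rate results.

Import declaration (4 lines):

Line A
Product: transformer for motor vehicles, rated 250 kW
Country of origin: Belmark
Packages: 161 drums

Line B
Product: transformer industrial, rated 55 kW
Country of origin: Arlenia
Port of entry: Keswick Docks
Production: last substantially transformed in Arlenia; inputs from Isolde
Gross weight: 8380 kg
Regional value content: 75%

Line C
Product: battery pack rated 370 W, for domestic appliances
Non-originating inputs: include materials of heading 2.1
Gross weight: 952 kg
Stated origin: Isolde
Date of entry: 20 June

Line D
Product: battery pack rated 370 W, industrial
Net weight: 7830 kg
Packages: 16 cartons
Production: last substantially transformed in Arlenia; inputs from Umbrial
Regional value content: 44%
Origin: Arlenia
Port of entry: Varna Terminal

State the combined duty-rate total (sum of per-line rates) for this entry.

130%

Line A: transformer → 2.2; rated 250 kW → 2.2.1; for motor vehicles → 2.2.1.2. Scheduled 27%. quota on 2.2.1.2 exhausted → over-quota 39%; anti-dumping (Belmark, 2.2): +24%; total 39% + 24% = 63%. → 63%.
Line B: transformer → 2.2; rated 55 kW → 2.2.2; industrial → 2.2.2.2. Scheduled 11%. quota on 2.2.2.2 exhausted → over-quota 23%; Arlenia agreement on 2.2.2: RVC ≥ 60% → 9% available; Arlenia agreement on 2.1.2.3: 2.2.2.2 not covered; Arlenia agreement on 2.2.1: 2.2.2.2 not covered; preferential 9%. → 9%.
Line C: battery pack → 2.1; rated 370 W → 2.1.2; for domestic appliances → 2.1.2.2. Scheduled 30%. Isolde agreement on 2.1.1.3: 2.1.2.2 not covered. → 30%.
Line D: battery pack → 2.1; rated 370 W → 2.1.2; industrial → 2.1.2.1. Scheduled 28%. Arlenia agreement on 2.2.2: 2.1.2.1 not covered; Arlenia agreement on 2.1.2.3: 2.1.2.1 not covered; Arlenia agreement on 2.2.1: 2.1.2.1 not covered. → 28%.
Sum: 63% + 9% + 30% + 28% = 130%.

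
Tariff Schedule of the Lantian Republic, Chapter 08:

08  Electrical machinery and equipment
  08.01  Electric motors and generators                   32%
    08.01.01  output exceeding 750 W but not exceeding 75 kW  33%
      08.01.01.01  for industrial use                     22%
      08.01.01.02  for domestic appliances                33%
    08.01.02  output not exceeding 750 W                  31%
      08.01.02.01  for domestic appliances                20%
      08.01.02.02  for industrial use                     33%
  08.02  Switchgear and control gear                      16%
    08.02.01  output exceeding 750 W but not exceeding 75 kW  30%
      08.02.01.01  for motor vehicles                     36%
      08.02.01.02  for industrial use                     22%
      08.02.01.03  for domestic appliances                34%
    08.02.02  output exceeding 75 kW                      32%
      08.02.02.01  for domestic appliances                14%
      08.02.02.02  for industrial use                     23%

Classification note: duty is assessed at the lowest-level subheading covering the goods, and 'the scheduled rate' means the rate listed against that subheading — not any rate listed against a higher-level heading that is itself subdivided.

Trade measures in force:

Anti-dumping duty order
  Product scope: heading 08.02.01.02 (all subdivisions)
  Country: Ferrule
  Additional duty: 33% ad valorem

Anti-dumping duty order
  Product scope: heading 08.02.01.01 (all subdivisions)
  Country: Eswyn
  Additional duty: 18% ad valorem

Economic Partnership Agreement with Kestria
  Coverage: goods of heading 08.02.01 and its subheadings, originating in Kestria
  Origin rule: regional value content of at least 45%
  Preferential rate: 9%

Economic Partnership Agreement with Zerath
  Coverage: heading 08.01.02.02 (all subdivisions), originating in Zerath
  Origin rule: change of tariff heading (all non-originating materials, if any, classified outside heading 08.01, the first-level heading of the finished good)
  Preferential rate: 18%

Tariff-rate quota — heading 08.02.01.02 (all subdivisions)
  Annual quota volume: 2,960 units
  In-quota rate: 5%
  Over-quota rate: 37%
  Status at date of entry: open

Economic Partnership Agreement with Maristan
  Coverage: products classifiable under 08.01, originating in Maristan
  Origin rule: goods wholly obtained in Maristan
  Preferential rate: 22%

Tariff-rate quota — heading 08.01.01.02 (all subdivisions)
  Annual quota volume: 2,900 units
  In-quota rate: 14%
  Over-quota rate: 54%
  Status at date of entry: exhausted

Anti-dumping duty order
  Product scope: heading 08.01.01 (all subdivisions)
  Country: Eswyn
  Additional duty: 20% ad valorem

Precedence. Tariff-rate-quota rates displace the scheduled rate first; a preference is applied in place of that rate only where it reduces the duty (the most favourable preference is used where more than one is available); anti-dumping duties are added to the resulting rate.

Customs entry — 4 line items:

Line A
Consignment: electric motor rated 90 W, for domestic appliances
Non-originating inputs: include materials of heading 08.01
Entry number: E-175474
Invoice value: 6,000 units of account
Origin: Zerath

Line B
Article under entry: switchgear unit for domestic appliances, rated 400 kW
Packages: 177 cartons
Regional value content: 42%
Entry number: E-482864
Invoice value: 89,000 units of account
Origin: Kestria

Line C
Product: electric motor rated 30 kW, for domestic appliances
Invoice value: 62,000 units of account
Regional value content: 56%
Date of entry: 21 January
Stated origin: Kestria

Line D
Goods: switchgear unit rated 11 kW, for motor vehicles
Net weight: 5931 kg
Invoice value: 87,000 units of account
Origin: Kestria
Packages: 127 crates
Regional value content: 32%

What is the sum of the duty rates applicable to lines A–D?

124%

Line A: electric motor → 08.01; rated 90 W → 08.01.02; for domestic appliances → 08.01.02.01. Scheduled 20%. Zerath agreement on 08.01.02.02: 08.01.02.01 not covered. → 20%.
Line B: switchgear unit → 08.02; rated 400 kW → 08.02.02; for domestic appliances → 08.02.02.01. Scheduled 14%. Kestria agreement on 08.02.01: 08.02.02.01 not covered. → 14%.
Line C: electric motor → 08.01; rated 30 kW → 08.01.01; for domestic appliances → 08.01.01.02. Scheduled 33%. quota on 08.01.01.02 exhausted → over-quota 54%; Kestria agreement on 08.02.01: 08.01.01.02 not covered. → 54%.
Line D: switchgear unit → 08.02; rated 11 kW → 08.02.01; for motor vehicles → 08.02.01.01. Scheduled 36%. Kestria agreement on 08.02.01: RVC < 45%. → 36%.
Sum: 20% + 14% + 54% + 36% = 124%.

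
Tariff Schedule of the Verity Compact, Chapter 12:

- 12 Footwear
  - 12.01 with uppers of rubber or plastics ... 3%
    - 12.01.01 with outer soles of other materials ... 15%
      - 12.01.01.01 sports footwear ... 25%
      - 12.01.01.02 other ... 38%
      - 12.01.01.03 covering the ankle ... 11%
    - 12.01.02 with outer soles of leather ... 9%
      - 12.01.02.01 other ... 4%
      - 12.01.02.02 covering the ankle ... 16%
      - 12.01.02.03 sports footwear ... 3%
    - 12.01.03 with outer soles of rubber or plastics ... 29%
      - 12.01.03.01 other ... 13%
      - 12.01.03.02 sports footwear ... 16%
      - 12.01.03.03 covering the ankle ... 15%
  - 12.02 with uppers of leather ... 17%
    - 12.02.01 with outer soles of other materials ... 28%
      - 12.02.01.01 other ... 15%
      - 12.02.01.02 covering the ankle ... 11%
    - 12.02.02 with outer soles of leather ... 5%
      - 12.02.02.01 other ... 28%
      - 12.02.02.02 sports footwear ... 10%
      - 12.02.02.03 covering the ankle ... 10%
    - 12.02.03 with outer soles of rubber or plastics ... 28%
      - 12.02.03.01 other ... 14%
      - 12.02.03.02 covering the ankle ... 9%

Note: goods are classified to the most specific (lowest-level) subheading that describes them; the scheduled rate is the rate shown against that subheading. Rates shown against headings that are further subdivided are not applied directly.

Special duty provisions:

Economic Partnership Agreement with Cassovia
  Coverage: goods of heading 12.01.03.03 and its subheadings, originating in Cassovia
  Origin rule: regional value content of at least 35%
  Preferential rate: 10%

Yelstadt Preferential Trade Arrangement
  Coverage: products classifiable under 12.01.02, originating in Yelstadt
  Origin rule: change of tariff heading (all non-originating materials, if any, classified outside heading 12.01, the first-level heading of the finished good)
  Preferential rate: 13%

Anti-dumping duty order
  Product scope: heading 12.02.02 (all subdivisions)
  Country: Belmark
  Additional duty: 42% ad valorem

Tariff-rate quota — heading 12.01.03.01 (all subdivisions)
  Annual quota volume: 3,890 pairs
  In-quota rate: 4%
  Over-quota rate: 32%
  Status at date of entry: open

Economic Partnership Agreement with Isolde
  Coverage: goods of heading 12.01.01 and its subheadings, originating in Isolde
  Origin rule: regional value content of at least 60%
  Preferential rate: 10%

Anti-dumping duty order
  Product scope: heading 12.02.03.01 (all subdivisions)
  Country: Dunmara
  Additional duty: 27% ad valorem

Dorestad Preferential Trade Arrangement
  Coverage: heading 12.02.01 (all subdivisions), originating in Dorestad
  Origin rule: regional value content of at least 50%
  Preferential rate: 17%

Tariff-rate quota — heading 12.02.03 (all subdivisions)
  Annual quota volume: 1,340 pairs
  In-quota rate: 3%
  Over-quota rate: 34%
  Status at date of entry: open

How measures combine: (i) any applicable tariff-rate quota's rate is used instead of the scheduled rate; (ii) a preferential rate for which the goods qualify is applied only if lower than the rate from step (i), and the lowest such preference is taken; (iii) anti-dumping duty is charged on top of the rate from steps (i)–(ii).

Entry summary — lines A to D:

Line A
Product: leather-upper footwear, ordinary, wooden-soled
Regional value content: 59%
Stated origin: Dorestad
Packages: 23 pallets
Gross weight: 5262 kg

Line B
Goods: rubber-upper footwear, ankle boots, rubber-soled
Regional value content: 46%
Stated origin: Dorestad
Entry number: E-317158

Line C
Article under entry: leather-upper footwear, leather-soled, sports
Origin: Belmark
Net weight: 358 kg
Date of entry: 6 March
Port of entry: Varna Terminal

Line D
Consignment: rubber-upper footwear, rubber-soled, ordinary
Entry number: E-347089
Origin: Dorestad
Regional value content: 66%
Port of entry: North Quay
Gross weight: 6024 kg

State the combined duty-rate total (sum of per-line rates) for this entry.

Line A: leather-upper → 12.02; wooden-soled → 12.02.01; ordinary → 12.02.01.01. Scheduled 15%. Dorestad agreement on 12.02.01: RVC ≥ 50% → 17% available; preference 17% not lower than 15% → no reduction. → 15%.
Line B: rubber-upper → 12.01; rubber-soled → 12.01.03; ankle boots → 12.01.03.03. Scheduled 15%. Dorestad agreement on 12.02.01: 12.01.03.03 not covered. → 15%.
Line C: leather-upper → 12.02; leather-soled → 12.02.02; sports → 12.02.02.02. Scheduled 10%. anti-dumping (Belmark, 12.02.02): +42%; total 10% + 42% = 52%. → 52%.
Line D: rubber-upper → 12.01; rubber-soled → 12.01.03; ordinary → 12.01.03.01. Scheduled 13%. quota on 12.01.03.01 open → in-quota 4%; Dorestad agreement on 12.02.01: 12.01.03.01 not covered. → 4%.
Sum: 15% + 15% + 52% + 4% = 86%.

86%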